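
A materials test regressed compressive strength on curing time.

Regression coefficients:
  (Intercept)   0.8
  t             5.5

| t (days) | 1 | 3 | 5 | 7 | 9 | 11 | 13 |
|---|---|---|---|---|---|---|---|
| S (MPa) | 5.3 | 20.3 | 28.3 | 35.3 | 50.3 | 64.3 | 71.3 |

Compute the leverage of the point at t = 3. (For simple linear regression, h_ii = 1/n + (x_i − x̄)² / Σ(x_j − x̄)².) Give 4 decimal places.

t̄ = (1 + 3 + 5 + 7 + 9 + 11 + 13)/7 = 7
Σ(t − t̄)² = 36 + 16 + 4 + 0 + 4 + 16 + 36 = 112
h = 1/7 + (-4)²/112 = 0.142857 + 0.142857 = 0.2857

h = 0.2857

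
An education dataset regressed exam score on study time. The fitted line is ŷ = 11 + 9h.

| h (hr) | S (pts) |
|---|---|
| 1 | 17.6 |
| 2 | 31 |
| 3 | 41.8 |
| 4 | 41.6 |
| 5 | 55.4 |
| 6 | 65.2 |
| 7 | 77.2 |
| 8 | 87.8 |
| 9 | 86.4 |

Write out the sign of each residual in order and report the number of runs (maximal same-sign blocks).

h=1: ŷ = 11 + 9·1 = 20; r = 17.6 − 20 = -2.4
h=2: ŷ = 11 + 9·2 = 29; r = 31 − 29 = 2
h=3: ŷ = 11 + 9·3 = 38; r = 41.8 − 38 = 3.8
h=4: ŷ = 11 + 9·4 = 47; r = 41.6 − 47 = -5.4
h=5: ŷ = 11 + 9·5 = 56; r = 55.4 − 56 = -0.6
h=6: ŷ = 11 + 9·6 = 65; r = 65.2 − 65 = 0.2
h=7: ŷ = 11 + 9·7 = 74; r = 77.2 − 74 = 3.2
h=8: ŷ = 11 + 9·8 = 83; r = 87.8 − 83 = 4.8
h=9: ŷ = 11 + 9·9 = 92; r = 86.4 − 92 = -5.6
Signs: − + + − − + + + −
Runs: −×1, +×2, −×2, +×3, −×1 → 5

5 runs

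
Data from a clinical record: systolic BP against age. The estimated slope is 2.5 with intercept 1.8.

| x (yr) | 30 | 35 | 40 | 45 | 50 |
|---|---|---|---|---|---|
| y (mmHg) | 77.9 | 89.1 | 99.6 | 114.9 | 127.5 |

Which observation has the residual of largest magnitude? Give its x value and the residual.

x=30: ŷ = 1.8 + 2.5·30 = 76.8; e = 77.9 − 76.8 = 1.1
x=35: ŷ = 1.8 + 2.5·35 = 89.3; e = 89.1 − 89.3 = -0.2
x=40: ŷ = 1.8 + 2.5·40 = 101.8; e = 99.6 − 101.8 = -2.2
x=45: ŷ = 1.8 + 2.5·45 = 114.3; e = 114.9 − 114.3 = 0.6
x=50: ŷ = 1.8 + 2.5·50 = 126.8; e = 127.5 − 126.8 = 0.7
Largest |e| is 2.2 at x = 40, residual -2.2.

x = 40, e = -2.2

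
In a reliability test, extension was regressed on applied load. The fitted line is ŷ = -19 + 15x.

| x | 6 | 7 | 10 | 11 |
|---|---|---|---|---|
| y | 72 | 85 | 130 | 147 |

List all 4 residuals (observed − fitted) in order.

x=6: ŷ = -19 + 15·6 = 71; r = 72 − 71 = 1
x=7: ŷ = -19 + 15·7 = 86; r = 85 − 86 = -1
x=10: ŷ = -19 + 15·10 = 131; r = 130 − 131 = -1
x=11: ŷ = -19 + 15·11 = 146; r = 147 − 146 = 1

1, -1, -1, 1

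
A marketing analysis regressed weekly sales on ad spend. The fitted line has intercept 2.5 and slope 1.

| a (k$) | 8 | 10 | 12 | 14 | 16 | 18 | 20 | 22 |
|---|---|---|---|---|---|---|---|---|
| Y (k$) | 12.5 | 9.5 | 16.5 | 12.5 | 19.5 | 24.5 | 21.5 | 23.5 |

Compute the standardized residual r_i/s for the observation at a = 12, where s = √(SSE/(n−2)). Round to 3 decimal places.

0.679

a=8: ŷ = 2.5 + 8 = 10.5; r = 12.5 − 10.5 = 2
a=10: ŷ = 2.5 + 10 = 12.5; r = 9.5 − 12.5 = -3
a=12: ŷ = 2.5 + 12 = 14.5; r = 16.5 − 14.5 = 2
a=14: ŷ = 2.5 + 14 = 16.5; r = 12.5 − 16.5 = -4
a=16: ŷ = 2.5 + 16 = 18.5; r = 19.5 − 18.5 = 1
a=18: ŷ = 2.5 + 18 = 20.5; r = 24.5 − 20.5 = 4
a=20: ŷ = 2.5 + 20 = 22.5; r = 21.5 − 22.5 = -1
a=22: ŷ = 2.5 + 22 = 24.5; r = 23.5 − 24.5 = -1
SSE = 4 + 9 + 4 + 16 + 1 + 16 + 1 + 1 = 52
s = √(52/6) = 2.94392
r/s = 2 / 2.94392 = 0.679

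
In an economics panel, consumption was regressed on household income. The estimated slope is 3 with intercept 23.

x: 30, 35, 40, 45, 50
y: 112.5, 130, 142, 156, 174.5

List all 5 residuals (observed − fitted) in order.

-0.5, 2, -1, -2, 1.5

x=30: ŷ = 23 + 3·30 = 113; r = 112.5 − 113 = -0.5
x=35: ŷ = 23 + 3·35 = 128; r = 130 − 128 = 2
x=40: ŷ = 23 + 3·40 = 143; r = 142 − 143 = -1
x=45: ŷ = 23 + 3·45 = 158; r = 156 − 158 = -2
x=50: ŷ = 23 + 3·50 = 173; r = 174.5 − 173 = 1.5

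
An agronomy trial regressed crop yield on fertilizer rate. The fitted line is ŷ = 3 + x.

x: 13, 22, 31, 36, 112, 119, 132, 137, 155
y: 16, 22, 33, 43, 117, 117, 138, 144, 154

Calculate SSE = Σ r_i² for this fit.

SSE = 96

x=13: ŷ = 3 + 13 = 16; r = 16 − 16 = 0
x=22: ŷ = 3 + 22 = 25; r = 22 − 25 = -3
x=31: ŷ = 3 + 31 = 34; r = 33 − 34 = -1
x=36: ŷ = 3 + 36 = 39; r = 43 − 39 = 4
x=112: ŷ = 3 + 112 = 115; r = 117 − 115 = 2
x=119: ŷ = 3 + 119 = 122; r = 117 − 122 = -5
x=132: ŷ = 3 + 132 = 135; r = 138 − 135 = 3
x=137: ŷ = 3 + 137 = 140; r = 144 − 140 = 4
x=155: ŷ = 3 + 155 = 158; r = 154 − 158 = -4
SSE = 0 + 9 + 1 + 16 + 4 + 25 + 9 + 16 + 16 = 96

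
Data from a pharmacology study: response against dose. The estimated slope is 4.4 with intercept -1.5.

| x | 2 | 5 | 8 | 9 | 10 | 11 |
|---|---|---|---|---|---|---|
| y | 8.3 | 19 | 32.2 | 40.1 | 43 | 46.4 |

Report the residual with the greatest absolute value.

r = 2

x=2: ŷ = -1.5 + 4.4·2 = 7.3; r = 8.3 − 7.3 = 1
x=5: ŷ = -1.5 + 4.4·5 = 20.5; r = 19 − 20.5 = -1.5
x=8: ŷ = -1.5 + 4.4·8 = 33.7; r = 32.2 − 33.7 = -1.5
x=9: ŷ = -1.5 + 4.4·9 = 38.1; r = 40.1 − 38.1 = 2
x=10: ŷ = -1.5 + 4.4·10 = 42.5; r = 43 − 42.5 = 0.5
x=11: ŷ = -1.5 + 4.4·11 = 46.9; r = 46.4 − 46.9 = -0.5
Largest |r| is 2 at x = 9, residual 2.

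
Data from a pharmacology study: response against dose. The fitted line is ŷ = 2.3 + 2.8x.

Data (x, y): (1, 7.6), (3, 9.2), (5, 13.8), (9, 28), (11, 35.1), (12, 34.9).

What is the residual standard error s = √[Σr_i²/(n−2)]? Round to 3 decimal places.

s = 2.236

x=1: ŷ = 2.3 + 2.8·1 = 5.1; r = 7.6 − 5.1 = 2.5
x=3: ŷ = 2.3 + 2.8·3 = 10.7; r = 9.2 − 10.7 = -1.5
x=5: ŷ = 2.3 + 2.8·5 = 16.3; r = 13.8 − 16.3 = -2.5
x=9: ŷ = 2.3 + 2.8·9 = 27.5; r = 28 − 27.5 = 0.5
x=11: ŷ = 2.3 + 2.8·11 = 33.1; r = 35.1 − 33.1 = 2
x=12: ŷ = 2.3 + 2.8·12 = 35.9; r = 34.9 − 35.9 = -1
SSE = 6.25 + 2.25 + 6.25 + 0.25 + 4 + 1 = 20
s = √(20/4) = √5 ≈ 2.236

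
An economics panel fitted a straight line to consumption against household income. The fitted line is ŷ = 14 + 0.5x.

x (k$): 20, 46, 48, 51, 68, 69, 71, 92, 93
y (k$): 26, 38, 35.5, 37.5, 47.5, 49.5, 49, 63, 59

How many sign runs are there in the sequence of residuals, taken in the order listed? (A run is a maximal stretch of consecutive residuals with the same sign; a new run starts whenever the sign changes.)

x=20: ŷ = 14 + 0.5·20 = 24; e = 26 − 24 = 2
x=46: ŷ = 14 + 0.5·46 = 37; e = 38 − 37 = 1
x=48: ŷ = 14 + 0.5·48 = 38; e = 35.5 − 38 = -2.5
x=51: ŷ = 14 + 0.5·51 = 39.5; e = 37.5 − 39.5 = -2
x=68: ŷ = 14 + 0.5·68 = 48; e = 47.5 − 48 = -0.5
x=69: ŷ = 14 + 0.5·69 = 48.5; e = 49.5 − 48.5 = 1
x=71: ŷ = 14 + 0.5·71 = 49.5; e = 49 − 49.5 = -0.5
x=92: ŷ = 14 + 0.5·92 = 60; e = 63 − 60 = 3
x=93: ŷ = 14 + 0.5·93 = 60.5; e = 59 − 60.5 = -1.5
Signs: + + − − − + − + −
Runs: +×2, −×3, +×1, −×1, +×1, −×1 → 6

6 runs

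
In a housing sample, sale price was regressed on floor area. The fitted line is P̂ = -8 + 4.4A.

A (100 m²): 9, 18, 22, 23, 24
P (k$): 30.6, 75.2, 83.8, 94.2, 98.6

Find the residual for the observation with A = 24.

P̂ = -8 + 4.4·24 = 97.6
e = 98.6 − 97.6 = 1

e = 1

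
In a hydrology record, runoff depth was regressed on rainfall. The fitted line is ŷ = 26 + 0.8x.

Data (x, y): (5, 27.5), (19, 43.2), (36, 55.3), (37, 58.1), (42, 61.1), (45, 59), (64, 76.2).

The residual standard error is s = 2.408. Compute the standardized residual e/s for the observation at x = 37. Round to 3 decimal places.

ŷ = 26 + 0.8·37 = 55.6
e = 58.1 − 55.6 = 2.5
e/s = 2.5 / 2.408 = 1.038

1.038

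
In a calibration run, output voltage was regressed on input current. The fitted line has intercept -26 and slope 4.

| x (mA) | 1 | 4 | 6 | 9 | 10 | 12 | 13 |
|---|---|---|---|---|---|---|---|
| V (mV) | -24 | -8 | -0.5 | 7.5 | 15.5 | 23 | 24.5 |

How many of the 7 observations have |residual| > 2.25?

x=1: ŷ = -26 + 4·1 = -22; r = -24 − (-22) = -2
x=4: ŷ = -26 + 4·4 = -10; r = -8 − (-10) = 2
x=6: ŷ = -26 + 4·6 = -2; r = -0.5 − (-2) = 1.5
x=9: ŷ = -26 + 4·9 = 10; r = 7.5 − 10 = -2.5
x=10: ŷ = -26 + 4·10 = 14; r = 15.5 − 14 = 1.5
x=12: ŷ = -26 + 4·12 = 22; r = 23 − 22 = 1
x=13: ŷ = -26 + 4·13 = 26; r = 24.5 − 26 = -1.5
|r| > 2.25: x=9 (|r|=2.5) → 1

1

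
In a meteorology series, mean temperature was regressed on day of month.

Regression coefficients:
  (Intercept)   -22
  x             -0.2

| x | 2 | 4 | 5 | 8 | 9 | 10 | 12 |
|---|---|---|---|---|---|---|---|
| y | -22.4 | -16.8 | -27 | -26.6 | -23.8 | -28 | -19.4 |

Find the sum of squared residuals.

SSE = 102

x=2: ŷ = -22 − 0.2·2 = -22.4; r = -22.4 − (-22.4) = 0
x=4: ŷ = -22 − 0.2·4 = -22.8; r = -16.8 − (-22.8) = 6
x=5: ŷ = -22 − 0.2·5 = -23; r = -27 − (-23) = -4
x=8: ŷ = -22 − 0.2·8 = -23.6; r = -26.6 − (-23.6) = -3
x=9: ŷ = -22 − 0.2·9 = -23.8; r = -23.8 − (-23.8) = 0
x=10: ŷ = -22 − 0.2·10 = -24; r = -28 − (-24) = -4
x=12: ŷ = -22 − 0.2·12 = -24.4; r = -19.4 − (-24.4) = 5
SSE = 0 + 36 + 16 + 9 + 0 + 16 + 25 = 102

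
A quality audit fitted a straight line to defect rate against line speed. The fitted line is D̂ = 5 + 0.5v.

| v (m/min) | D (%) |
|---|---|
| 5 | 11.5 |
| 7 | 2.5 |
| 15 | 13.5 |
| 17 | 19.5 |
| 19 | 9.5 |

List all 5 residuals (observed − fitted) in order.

v=5: D̂ = 5 + 0.5·5 = 7.5; e = 11.5 − 7.5 = 4
v=7: D̂ = 5 + 0.5·7 = 8.5; e = 2.5 − 8.5 = -6
v=15: D̂ = 5 + 0.5·15 = 12.5; e = 13.5 − 12.5 = 1
v=17: D̂ = 5 + 0.5·17 = 13.5; e = 19.5 − 13.5 = 6
v=19: D̂ = 5 + 0.5·19 = 14.5; e = 9.5 − 14.5 = -5

4, -6, 1, 6, -5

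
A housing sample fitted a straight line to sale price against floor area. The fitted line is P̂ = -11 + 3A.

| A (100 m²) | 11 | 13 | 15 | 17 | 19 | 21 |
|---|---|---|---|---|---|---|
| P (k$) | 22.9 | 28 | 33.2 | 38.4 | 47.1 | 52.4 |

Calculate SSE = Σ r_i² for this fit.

SSE = 5.38

A=11: P̂ = -11 + 3·11 = 22; r = 22.9 − 22 = 0.9
A=13: P̂ = -11 + 3·13 = 28; r = 28 − 28 = 0
A=15: P̂ = -11 + 3·15 = 34; r = 33.2 − 34 = -0.8
A=17: P̂ = -11 + 3·17 = 40; r = 38.4 − 40 = -1.6
A=19: P̂ = -11 + 3·19 = 46; r = 47.1 − 46 = 1.1
A=21: P̂ = -11 + 3·21 = 52; r = 52.4 − 52 = 0.4
SSE = 0.81 + 0 + 0.64 + 2.56 + 1.21 + 0.16 = 5.38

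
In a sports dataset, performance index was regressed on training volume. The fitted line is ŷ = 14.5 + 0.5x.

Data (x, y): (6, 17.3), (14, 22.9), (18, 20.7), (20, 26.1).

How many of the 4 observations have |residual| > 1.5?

2

x=6: ŷ = 14.5 + 0.5·6 = 17.5; r = 17.3 − 17.5 = -0.2
x=14: ŷ = 14.5 + 0.5·14 = 21.5; r = 22.9 − 21.5 = 1.4
x=18: ŷ = 14.5 + 0.5·18 = 23.5; r = 20.7 − 23.5 = -2.8
x=20: ŷ = 14.5 + 0.5·20 = 24.5; r = 26.1 − 24.5 = 1.6
|r| > 1.5: x=18 (|r|=2.8), x=20 (|r|=1.6) → 2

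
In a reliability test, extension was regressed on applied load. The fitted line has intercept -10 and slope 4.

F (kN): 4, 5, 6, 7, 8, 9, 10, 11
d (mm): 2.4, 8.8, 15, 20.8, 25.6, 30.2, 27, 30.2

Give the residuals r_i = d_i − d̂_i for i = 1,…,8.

F=4: d̂ = -10 + 4·4 = 6; r = 2.4 − 6 = -3.6
F=5: d̂ = -10 + 4·5 = 10; r = 8.8 − 10 = -1.2
F=6: d̂ = -10 + 4·6 = 14; r = 15 − 14 = 1
F=7: d̂ = -10 + 4·7 = 18; r = 20.8 − 18 = 2.8
F=8: d̂ = -10 + 4·8 = 22; r = 25.6 − 22 = 3.6
F=9: d̂ = -10 + 4·9 = 26; r = 30.2 − 26 = 4.2
F=10: d̂ = -10 + 4·10 = 30; r = 27 − 30 = -3
F=11: d̂ = -10 + 4·11 = 34; r = 30.2 − 34 = -3.8

-3.6, -1.2, 1, 2.8, 3.6, 4.2, -3, -3.8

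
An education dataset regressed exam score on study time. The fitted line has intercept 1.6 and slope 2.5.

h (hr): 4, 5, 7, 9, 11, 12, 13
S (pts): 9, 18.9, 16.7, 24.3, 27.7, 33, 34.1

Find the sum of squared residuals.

SSE = 39.52

h=4: Ŝ = 1.6 + 2.5·4 = 11.6; e = 9 − 11.6 = -2.6
h=5: Ŝ = 1.6 + 2.5·5 = 14.1; e = 18.9 − 14.1 = 4.8
h=7: Ŝ = 1.6 + 2.5·7 = 19.1; e = 16.7 − 19.1 = -2.4
h=9: Ŝ = 1.6 + 2.5·9 = 24.1; e = 24.3 − 24.1 = 0.2
h=11: Ŝ = 1.6 + 2.5·11 = 29.1; e = 27.7 − 29.1 = -1.4
h=12: Ŝ = 1.6 + 2.5·12 = 31.6; e = 33 − 31.6 = 1.4
h=13: Ŝ = 1.6 + 2.5·13 = 34.1; e = 34.1 − 34.1 = 0
SSE = 6.76 + 23.04 + 5.76 + 0.04 + 1.96 + 1.96 + 0 = 39.52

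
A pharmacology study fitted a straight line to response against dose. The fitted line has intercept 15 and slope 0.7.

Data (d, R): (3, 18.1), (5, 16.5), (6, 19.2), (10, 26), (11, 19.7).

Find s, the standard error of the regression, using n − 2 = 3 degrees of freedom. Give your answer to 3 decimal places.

d=3: ŷ = 15 + 0.7·3 = 17.1; e = 18.1 − 17.1 = 1
d=5: ŷ = 15 + 0.7·5 = 18.5; e = 16.5 − 18.5 = -2
d=6: ŷ = 15 + 0.7·6 = 19.2; e = 19.2 − 19.2 = 0
d=10: ŷ = 15 + 0.7·10 = 22; e = 26 − 22 = 4
d=11: ŷ = 15 + 0.7·11 = 22.7; e = 19.7 − 22.7 = -3
SSE = 1 + 4 + 0 + 16 + 9 = 30
s = √(30/3) = √10 ≈ 3.162

s = 3.162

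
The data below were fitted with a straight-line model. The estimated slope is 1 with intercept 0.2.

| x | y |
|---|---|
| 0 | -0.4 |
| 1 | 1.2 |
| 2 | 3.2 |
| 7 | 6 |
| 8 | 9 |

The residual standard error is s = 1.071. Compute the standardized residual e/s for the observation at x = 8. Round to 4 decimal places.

ŷ = 0.2 + 8 = 8.2
e = 9 − 8.2 = 0.8
e/s = 0.8 / 1.071 = 0.7470

0.7470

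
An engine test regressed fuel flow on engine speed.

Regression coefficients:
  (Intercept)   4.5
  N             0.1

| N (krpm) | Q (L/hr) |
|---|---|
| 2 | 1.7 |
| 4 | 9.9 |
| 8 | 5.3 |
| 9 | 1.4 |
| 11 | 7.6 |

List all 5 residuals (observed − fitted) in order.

N=2: Q̂ = 4.5 + 0.1·2 = 4.7; r = 1.7 − 4.7 = -3
N=4: Q̂ = 4.5 + 0.1·4 = 4.9; r = 9.9 − 4.9 = 5
N=8: Q̂ = 4.5 + 0.1·8 = 5.3; r = 5.3 − 5.3 = 0
N=9: Q̂ = 4.5 + 0.1·9 = 5.4; r = 1.4 − 5.4 = -4
N=11: Q̂ = 4.5 + 0.1·11 = 5.6; r = 7.6 − 5.6 = 2

-3, 5, 0, -4, 2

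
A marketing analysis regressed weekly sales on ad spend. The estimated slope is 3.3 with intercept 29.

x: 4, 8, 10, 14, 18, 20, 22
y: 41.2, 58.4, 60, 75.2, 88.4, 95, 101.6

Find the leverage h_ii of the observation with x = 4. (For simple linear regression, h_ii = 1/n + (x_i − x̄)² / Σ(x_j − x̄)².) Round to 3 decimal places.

x̄ = (4 + 8 + 10 + 14 + 18 + 20 + 22)/7 = 13.7143
Σ(x − x̄)² = 94.3673 + 32.6531 + 13.7959 + 0.0816327 + 18.3673 + 39.5102 + 68.6531 = 267.429
h = 1/7 + (-9.71429)²/267.429 = 0.142857 + 0.352869 = 0.496

h = 0.496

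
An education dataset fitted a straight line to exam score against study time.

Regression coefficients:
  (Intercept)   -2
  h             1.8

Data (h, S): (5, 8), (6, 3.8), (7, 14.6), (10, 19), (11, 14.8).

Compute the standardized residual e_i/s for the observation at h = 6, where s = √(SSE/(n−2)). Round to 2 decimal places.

-1.12

h=5: ŷ = -2 + 1.8·5 = 7; e = 8 − 7 = 1
h=6: ŷ = -2 + 1.8·6 = 8.8; e = 3.8 − 8.8 = -5
h=7: ŷ = -2 + 1.8·7 = 10.6; e = 14.6 − 10.6 = 4
h=10: ŷ = -2 + 1.8·10 = 16; e = 19 − 16 = 3
h=11: ŷ = -2 + 1.8·11 = 17.8; e = 14.8 − 17.8 = -3
SSE = 1 + 25 + 16 + 9 + 9 = 60
s = √(60/3) = 4.47214
e/s = -5 / 4.47214 = -1.12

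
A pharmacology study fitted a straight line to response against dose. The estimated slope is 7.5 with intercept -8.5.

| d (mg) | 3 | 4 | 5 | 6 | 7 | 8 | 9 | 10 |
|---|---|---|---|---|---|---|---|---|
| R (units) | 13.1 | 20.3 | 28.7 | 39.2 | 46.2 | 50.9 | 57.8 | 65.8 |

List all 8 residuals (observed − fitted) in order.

d=3: ŷ = -8.5 + 7.5·3 = 14; e = 13.1 − 14 = -0.9
d=4: ŷ = -8.5 + 7.5·4 = 21.5; e = 20.3 − 21.5 = -1.2
d=5: ŷ = -8.5 + 7.5·5 = 29; e = 28.7 − 29 = -0.3
d=6: ŷ = -8.5 + 7.5·6 = 36.5; e = 39.2 − 36.5 = 2.7
d=7: ŷ = -8.5 + 7.5·7 = 44; e = 46.2 − 44 = 2.2
d=8: ŷ = -8.5 + 7.5·8 = 51.5; e = 50.9 − 51.5 = -0.6
d=9: ŷ = -8.5 + 7.5·9 = 59; e = 57.8 − 59 = -1.2
d=10: ŷ = -8.5 + 7.5·10 = 66.5; e = 65.8 − 66.5 = -0.7

-0.9, -1.2, -0.3, 2.7, 2.2, -0.6, -1.2, -0.7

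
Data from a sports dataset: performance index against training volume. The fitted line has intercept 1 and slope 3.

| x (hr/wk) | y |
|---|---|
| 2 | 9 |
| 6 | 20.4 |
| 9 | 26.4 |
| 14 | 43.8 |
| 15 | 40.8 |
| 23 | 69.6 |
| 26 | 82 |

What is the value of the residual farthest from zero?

x=2: ŷ = 1 + 3·2 = 7; e = 9 − 7 = 2
x=6: ŷ = 1 + 3·6 = 19; e = 20.4 − 19 = 1.4
x=9: ŷ = 1 + 3·9 = 28; e = 26.4 − 28 = -1.6
x=14: ŷ = 1 + 3·14 = 43; e = 43.8 − 43 = 0.8
x=15: ŷ = 1 + 3·15 = 46; e = 40.8 − 46 = -5.2
x=23: ŷ = 1 + 3·23 = 70; e = 69.6 − 70 = -0.4
x=26: ŷ = 1 + 3·26 = 79; e = 82 − 79 = 3
Largest |e| is 5.2 at x = 15, residual -5.2.

e = -5.2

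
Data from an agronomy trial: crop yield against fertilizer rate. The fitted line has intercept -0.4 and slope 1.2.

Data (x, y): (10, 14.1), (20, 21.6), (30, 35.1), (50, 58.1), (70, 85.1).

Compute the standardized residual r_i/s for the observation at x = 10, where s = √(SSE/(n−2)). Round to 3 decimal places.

x=10: ŷ = -0.4 + 1.2·10 = 11.6; r = 14.1 − 11.6 = 2.5
x=20: ŷ = -0.4 + 1.2·20 = 23.6; r = 21.6 − 23.6 = -2
x=30: ŷ = -0.4 + 1.2·30 = 35.6; r = 35.1 − 35.6 = -0.5
x=50: ŷ = -0.4 + 1.2·50 = 59.6; r = 58.1 − 59.6 = -1.5
x=70: ŷ = -0.4 + 1.2·70 = 83.6; r = 85.1 − 83.6 = 1.5
SSE = 6.25 + 4 + 0.25 + 2.25 + 2.25 = 15
s = √(15/3) = 2.23607
r/s = 2.5 / 2.23607 = 1.118

1.118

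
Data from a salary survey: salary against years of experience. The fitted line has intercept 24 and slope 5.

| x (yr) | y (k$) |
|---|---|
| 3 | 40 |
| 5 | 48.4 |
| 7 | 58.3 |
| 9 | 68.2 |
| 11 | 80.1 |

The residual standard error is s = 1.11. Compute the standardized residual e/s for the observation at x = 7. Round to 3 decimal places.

ŷ = 24 + 5·7 = 59
e = 58.3 − 59 = -0.7
e/s = -0.7 / 1.11 = -0.631

-0.631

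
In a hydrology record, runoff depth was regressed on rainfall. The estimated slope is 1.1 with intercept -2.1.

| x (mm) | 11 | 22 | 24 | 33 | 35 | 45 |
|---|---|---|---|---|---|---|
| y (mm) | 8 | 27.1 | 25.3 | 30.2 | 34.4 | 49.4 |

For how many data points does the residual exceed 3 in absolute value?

x=11: ŷ = -2.1 + 1.1·11 = 10; r = 8 − 10 = -2
x=22: ŷ = -2.1 + 1.1·22 = 22.1; r = 27.1 − 22.1 = 5
x=24: ŷ = -2.1 + 1.1·24 = 24.3; r = 25.3 − 24.3 = 1
x=33: ŷ = -2.1 + 1.1·33 = 34.2; r = 30.2 − 34.2 = -4
x=35: ŷ = -2.1 + 1.1·35 = 36.4; r = 34.4 − 36.4 = -2
x=45: ŷ = -2.1 + 1.1·45 = 47.4; r = 49.4 − 47.4 = 2
|r| > 3: x=22 (|r|=5), x=33 (|r|=4) → 2

2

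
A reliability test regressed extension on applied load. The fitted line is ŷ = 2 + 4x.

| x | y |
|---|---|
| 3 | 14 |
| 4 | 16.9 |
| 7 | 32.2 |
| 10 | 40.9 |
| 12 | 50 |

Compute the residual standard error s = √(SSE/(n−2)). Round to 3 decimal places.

s = 1.556

x=3: ŷ = 2 + 4·3 = 14; e = 14 − 14 = 0
x=4: ŷ = 2 + 4·4 = 18; e = 16.9 − 18 = -1.1
x=7: ŷ = 2 + 4·7 = 30; e = 32.2 − 30 = 2.2
x=10: ŷ = 2 + 4·10 = 42; e = 40.9 − 42 = -1.1
x=12: ŷ = 2 + 4·12 = 50; e = 50 − 50 = 0
SSE = 0 + 1.21 + 4.84 + 1.21 + 0 = 7.26
s = √(7.26/3) = √2.42 ≈ 1.556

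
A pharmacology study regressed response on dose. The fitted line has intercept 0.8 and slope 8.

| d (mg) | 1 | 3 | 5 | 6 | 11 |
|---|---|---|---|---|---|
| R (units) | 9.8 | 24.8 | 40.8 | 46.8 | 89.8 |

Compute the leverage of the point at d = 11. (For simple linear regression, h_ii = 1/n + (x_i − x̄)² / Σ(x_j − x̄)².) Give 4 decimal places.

h = 0.7923

d̄ = (1 + 3 + 5 + 6 + 11)/5 = 5.2
Σ(d − d̄)² = 17.64 + 4.84 + 0.04 + 0.64 + 33.64 = 56.8
h = 1/5 + (5.8)²/56.8 = 0.2 + 0.592254 = 0.7923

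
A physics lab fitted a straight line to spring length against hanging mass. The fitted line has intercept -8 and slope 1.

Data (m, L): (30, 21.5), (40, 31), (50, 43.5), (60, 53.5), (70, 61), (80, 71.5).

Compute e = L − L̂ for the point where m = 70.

L̂ = -8 + 70 = 62
e = 61 − 62 = -1

e = -1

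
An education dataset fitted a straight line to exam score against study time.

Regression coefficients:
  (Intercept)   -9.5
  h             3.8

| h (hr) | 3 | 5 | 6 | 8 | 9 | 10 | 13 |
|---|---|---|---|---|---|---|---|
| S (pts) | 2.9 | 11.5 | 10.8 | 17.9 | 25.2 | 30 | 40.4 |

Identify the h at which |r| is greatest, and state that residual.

h = 8, r = -3

h=3: ŷ = -9.5 + 3.8·3 = 1.9; r = 2.9 − 1.9 = 1
h=5: ŷ = -9.5 + 3.8·5 = 9.5; r = 11.5 − 9.5 = 2
h=6: ŷ = -9.5 + 3.8·6 = 13.3; r = 10.8 − 13.3 = -2.5
h=8: ŷ = -9.5 + 3.8·8 = 20.9; r = 17.9 − 20.9 = -3
h=9: ŷ = -9.5 + 3.8·9 = 24.7; r = 25.2 − 24.7 = 0.5
h=10: ŷ = -9.5 + 3.8·10 = 28.5; r = 30 − 28.5 = 1.5
h=13: ŷ = -9.5 + 3.8·13 = 39.9; r = 40.4 − 39.9 = 0.5
Largest |r| is 3 at h = 8, residual -3.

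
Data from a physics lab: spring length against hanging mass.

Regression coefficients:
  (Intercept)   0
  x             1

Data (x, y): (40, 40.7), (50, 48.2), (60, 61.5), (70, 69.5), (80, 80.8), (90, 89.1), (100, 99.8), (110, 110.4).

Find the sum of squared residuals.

x=40: ŷ = 40 = 40; e = 40.7 − 40 = 0.7
x=50: ŷ = 50 = 50; e = 48.2 − 50 = -1.8
x=60: ŷ = 60 = 60; e = 61.5 − 60 = 1.5
x=70: ŷ = 70 = 70; e = 69.5 − 70 = -0.5
x=80: ŷ = 80 = 80; e = 80.8 − 80 = 0.8
x=90: ŷ = 90 = 90; e = 89.1 − 90 = -0.9
x=100: ŷ = 100 = 100; e = 99.8 − 100 = -0.2
x=110: ŷ = 110 = 110; e = 110.4 − 110 = 0.4
SSE = 0.49 + 3.24 + 2.25 + 0.25 + 0.64 + 0.81 + 0.04 + 0.16 = 7.88

SSE = 7.88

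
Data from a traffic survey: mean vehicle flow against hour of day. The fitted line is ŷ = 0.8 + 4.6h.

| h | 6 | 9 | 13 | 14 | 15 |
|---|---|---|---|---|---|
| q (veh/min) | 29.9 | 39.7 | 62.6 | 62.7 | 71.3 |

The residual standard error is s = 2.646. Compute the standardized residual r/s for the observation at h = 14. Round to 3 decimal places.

-0.945

ŷ = 0.8 + 4.6·14 = 65.2
r = 62.7 − 65.2 = -2.5
r/s = -2.5 / 2.646 = -0.945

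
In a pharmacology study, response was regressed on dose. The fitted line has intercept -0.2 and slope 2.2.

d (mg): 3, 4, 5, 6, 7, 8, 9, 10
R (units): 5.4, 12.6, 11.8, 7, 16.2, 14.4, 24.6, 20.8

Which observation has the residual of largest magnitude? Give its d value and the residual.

d=3: R̂ = -0.2 + 2.2·3 = 6.4; e = 5.4 − 6.4 = -1
d=4: R̂ = -0.2 + 2.2·4 = 8.6; e = 12.6 − 8.6 = 4
d=5: R̂ = -0.2 + 2.2·5 = 10.8; e = 11.8 − 10.8 = 1
d=6: R̂ = -0.2 + 2.2·6 = 13; e = 7 − 13 = -6
d=7: R̂ = -0.2 + 2.2·7 = 15.2; e = 16.2 − 15.2 = 1
d=8: R̂ = -0.2 + 2.2·8 = 17.4; e = 14.4 − 17.4 = -3
d=9: R̂ = -0.2 + 2.2·9 = 19.6; e = 24.6 − 19.6 = 5
d=10: R̂ = -0.2 + 2.2·10 = 21.8; e = 20.8 − 21.8 = -1
Largest |e| is 6 at d = 6, residual -6.

d = 6, e = -6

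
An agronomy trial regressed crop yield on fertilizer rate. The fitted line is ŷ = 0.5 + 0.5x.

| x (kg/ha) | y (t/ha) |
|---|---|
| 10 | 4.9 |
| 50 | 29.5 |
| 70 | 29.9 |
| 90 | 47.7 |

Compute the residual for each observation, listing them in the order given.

x=10: ŷ = 0.5 + 0.5·10 = 5.5; r = 4.9 − 5.5 = -0.6
x=50: ŷ = 0.5 + 0.5·50 = 25.5; r = 29.5 − 25.5 = 4
x=70: ŷ = 0.5 + 0.5·70 = 35.5; r = 29.9 − 35.5 = -5.6
x=90: ŷ = 0.5 + 0.5·90 = 45.5; r = 47.7 − 45.5 = 2.2

-0.6, 4, -5.6, 2.2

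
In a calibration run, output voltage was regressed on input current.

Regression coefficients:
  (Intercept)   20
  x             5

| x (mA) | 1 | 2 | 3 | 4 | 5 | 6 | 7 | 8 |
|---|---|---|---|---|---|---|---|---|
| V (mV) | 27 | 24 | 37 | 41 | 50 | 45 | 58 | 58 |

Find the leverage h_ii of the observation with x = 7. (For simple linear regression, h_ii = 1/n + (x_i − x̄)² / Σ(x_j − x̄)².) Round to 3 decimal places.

h = 0.274

x̄ = (1 + 2 + 3 + 4 + 5 + 6 + 7 + 8)/8 = 4.5
Σ(x − x̄)² = 12.25 + 6.25 + 2.25 + 0.25 + 0.25 + 2.25 + 6.25 + 12.25 = 42
h = 1/8 + (2.5)²/42 = 0.125 + 0.14881 = 0.274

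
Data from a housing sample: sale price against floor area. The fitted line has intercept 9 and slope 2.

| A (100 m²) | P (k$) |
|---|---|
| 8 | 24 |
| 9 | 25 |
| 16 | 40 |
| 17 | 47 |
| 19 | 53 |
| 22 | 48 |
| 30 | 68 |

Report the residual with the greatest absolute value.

A=8: ŷ = 9 + 2·8 = 25; r = 24 − 25 = -1
A=9: ŷ = 9 + 2·9 = 27; r = 25 − 27 = -2
A=16: ŷ = 9 + 2·16 = 41; r = 40 − 41 = -1
A=17: ŷ = 9 + 2·17 = 43; r = 47 − 43 = 4
A=19: ŷ = 9 + 2·19 = 47; r = 53 − 47 = 6
A=22: ŷ = 9 + 2·22 = 53; r = 48 − 53 = -5
A=30: ŷ = 9 + 2·30 = 69; r = 68 − 69 = -1
Largest |r| is 6 at A = 19, residual 6.

r = 6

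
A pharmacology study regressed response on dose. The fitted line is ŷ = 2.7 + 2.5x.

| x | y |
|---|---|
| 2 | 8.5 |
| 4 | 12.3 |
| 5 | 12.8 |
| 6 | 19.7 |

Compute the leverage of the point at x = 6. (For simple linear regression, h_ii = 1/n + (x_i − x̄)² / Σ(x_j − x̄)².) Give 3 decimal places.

h = 0.600

x̄ = (2 + 4 + 5 + 6)/4 = 4.25
Σ(x − x̄)² = 5.0625 + 0.0625 + 0.5625 + 3.0625 = 8.75
h = 1/4 + (1.75)²/8.75 = 0.25 + 0.35 = 0.600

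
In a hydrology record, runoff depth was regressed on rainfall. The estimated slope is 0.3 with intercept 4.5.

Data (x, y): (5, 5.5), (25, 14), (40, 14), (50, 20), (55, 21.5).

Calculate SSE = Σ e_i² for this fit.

x=5: ŷ = 4.5 + 0.3·5 = 6; e = 5.5 − 6 = -0.5
x=25: ŷ = 4.5 + 0.3·25 = 12; e = 14 − 12 = 2
x=40: ŷ = 4.5 + 0.3·40 = 16.5; e = 14 − 16.5 = -2.5
x=50: ŷ = 4.5 + 0.3·50 = 19.5; e = 20 − 19.5 = 0.5
x=55: ŷ = 4.5 + 0.3·55 = 21; e = 21.5 − 21 = 0.5
SSE = 0.25 + 4 + 6.25 + 0.25 + 0.25 = 11

SSE = 11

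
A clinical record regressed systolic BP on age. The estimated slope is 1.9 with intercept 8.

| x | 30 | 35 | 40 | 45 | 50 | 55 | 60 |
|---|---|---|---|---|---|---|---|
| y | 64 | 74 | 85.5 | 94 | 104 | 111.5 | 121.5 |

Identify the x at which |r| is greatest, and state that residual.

x = 40, r = 1.5

x=30: ŷ = 8 + 1.9·30 = 65; r = 64 − 65 = -1
x=35: ŷ = 8 + 1.9·35 = 74.5; r = 74 − 74.5 = -0.5
x=40: ŷ = 8 + 1.9·40 = 84; r = 85.5 − 84 = 1.5
x=45: ŷ = 8 + 1.9·45 = 93.5; r = 94 − 93.5 = 0.5
x=50: ŷ = 8 + 1.9·50 = 103; r = 104 − 103 = 1
x=55: ŷ = 8 + 1.9·55 = 112.5; r = 111.5 − 112.5 = -1
x=60: ŷ = 8 + 1.9·60 = 122; r = 121.5 − 122 = -0.5
Largest |r| is 1.5 at x = 40, residual 1.5.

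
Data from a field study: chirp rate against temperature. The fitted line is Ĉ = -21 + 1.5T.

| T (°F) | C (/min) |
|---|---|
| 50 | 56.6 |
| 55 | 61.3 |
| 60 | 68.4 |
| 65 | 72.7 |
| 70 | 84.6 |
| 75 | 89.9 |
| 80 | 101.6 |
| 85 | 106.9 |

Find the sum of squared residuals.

SSE = 31.44

T=50: Ĉ = -21 + 1.5·50 = 54; e = 56.6 − 54 = 2.6
T=55: Ĉ = -21 + 1.5·55 = 61.5; e = 61.3 − 61.5 = -0.2
T=60: Ĉ = -21 + 1.5·60 = 69; e = 68.4 − 69 = -0.6
T=65: Ĉ = -21 + 1.5·65 = 76.5; e = 72.7 − 76.5 = -3.8
T=70: Ĉ = -21 + 1.5·70 = 84; e = 84.6 − 84 = 0.6
T=75: Ĉ = -21 + 1.5·75 = 91.5; e = 89.9 − 91.5 = -1.6
T=80: Ĉ = -21 + 1.5·80 = 99; e = 101.6 − 99 = 2.6
T=85: Ĉ = -21 + 1.5·85 = 106.5; e = 106.9 − 106.5 = 0.4
SSE = 6.76 + 0.04 + 0.36 + 14.44 + 0.36 + 2.56 + 6.76 + 0.16 = 31.44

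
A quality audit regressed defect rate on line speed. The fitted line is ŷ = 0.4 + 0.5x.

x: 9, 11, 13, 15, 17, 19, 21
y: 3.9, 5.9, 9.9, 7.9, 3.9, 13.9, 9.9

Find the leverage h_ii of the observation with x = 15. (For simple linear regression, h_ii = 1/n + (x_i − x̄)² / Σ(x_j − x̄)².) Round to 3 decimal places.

x̄ = (9 + 11 + 13 + 15 + 17 + 19 + 21)/7 = 15
Σ(x − x̄)² = 36 + 16 + 4 + 0 + 4 + 16 + 36 = 112
h = 1/7 + (0)²/112 = 0.142857 + 0 = 0.143

h = 0.143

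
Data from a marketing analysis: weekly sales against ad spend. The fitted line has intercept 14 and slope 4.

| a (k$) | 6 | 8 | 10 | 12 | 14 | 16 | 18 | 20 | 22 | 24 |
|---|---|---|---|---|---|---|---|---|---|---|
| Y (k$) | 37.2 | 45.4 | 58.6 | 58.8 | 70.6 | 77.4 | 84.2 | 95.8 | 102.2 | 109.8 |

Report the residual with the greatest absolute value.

a=6: Ŷ = 14 + 4·6 = 38; e = 37.2 − 38 = -0.8
a=8: Ŷ = 14 + 4·8 = 46; e = 45.4 − 46 = -0.6
a=10: Ŷ = 14 + 4·10 = 54; e = 58.6 − 54 = 4.6
a=12: Ŷ = 14 + 4·12 = 62; e = 58.8 − 62 = -3.2
a=14: Ŷ = 14 + 4·14 = 70; e = 70.6 − 70 = 0.6
a=16: Ŷ = 14 + 4·16 = 78; e = 77.4 − 78 = -0.6
a=18: Ŷ = 14 + 4·18 = 86; e = 84.2 − 86 = -1.8
a=20: Ŷ = 14 + 4·20 = 94; e = 95.8 − 94 = 1.8
a=22: Ŷ = 14 + 4·22 = 102; e = 102.2 − 102 = 0.2
a=24: Ŷ = 14 + 4·24 = 110; e = 109.8 − 110 = -0.2
Largest |e| is 4.6 at a = 10, residual 4.6.

e = 4.6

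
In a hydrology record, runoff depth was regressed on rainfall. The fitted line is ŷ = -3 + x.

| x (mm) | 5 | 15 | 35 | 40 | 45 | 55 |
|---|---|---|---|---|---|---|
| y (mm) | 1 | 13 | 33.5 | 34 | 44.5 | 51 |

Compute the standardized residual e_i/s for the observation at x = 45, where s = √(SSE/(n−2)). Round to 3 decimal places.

x=5: ŷ = -3 + 5 = 2; e = 1 − 2 = -1
x=15: ŷ = -3 + 15 = 12; e = 13 − 12 = 1
x=35: ŷ = -3 + 35 = 32; e = 33.5 − 32 = 1.5
x=40: ŷ = -3 + 40 = 37; e = 34 − 37 = -3
x=45: ŷ = -3 + 45 = 42; e = 44.5 − 42 = 2.5
x=55: ŷ = -3 + 55 = 52; e = 51 − 52 = -1
SSE = 1 + 1 + 2.25 + 9 + 6.25 + 1 = 20.5
s = √(20.5/4) = 2.26385
e/s = 2.5 / 2.26385 = 1.104

1.104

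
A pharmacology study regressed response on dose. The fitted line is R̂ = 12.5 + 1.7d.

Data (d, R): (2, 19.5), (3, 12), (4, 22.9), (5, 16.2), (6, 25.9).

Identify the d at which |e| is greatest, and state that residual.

d = 3, e = -5.6

d=2: R̂ = 12.5 + 1.7·2 = 15.9; e = 19.5 − 15.9 = 3.6
d=3: R̂ = 12.5 + 1.7·3 = 17.6; e = 12 − 17.6 = -5.6
d=4: R̂ = 12.5 + 1.7·4 = 19.3; e = 22.9 − 19.3 = 3.6
d=5: R̂ = 12.5 + 1.7·5 = 21; e = 16.2 − 21 = -4.8
d=6: R̂ = 12.5 + 1.7·6 = 22.7; e = 25.9 − 22.7 = 3.2
Largest |e| is 5.6 at d = 3, residual -5.6.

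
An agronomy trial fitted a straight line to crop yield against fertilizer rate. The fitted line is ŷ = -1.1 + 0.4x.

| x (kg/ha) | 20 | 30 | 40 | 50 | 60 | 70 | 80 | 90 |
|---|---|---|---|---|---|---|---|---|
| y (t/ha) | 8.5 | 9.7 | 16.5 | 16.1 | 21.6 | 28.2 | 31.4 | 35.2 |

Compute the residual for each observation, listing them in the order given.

1.6, -1.2, 1.6, -2.8, -1.3, 1.3, 0.5, 0.3

x=20: ŷ = -1.1 + 0.4·20 = 6.9; e = 8.5 − 6.9 = 1.6
x=30: ŷ = -1.1 + 0.4·30 = 10.9; e = 9.7 − 10.9 = -1.2
x=40: ŷ = -1.1 + 0.4·40 = 14.9; e = 16.5 − 14.9 = 1.6
x=50: ŷ = -1.1 + 0.4·50 = 18.9; e = 16.1 − 18.9 = -2.8
x=60: ŷ = -1.1 + 0.4·60 = 22.9; e = 21.6 − 22.9 = -1.3
x=70: ŷ = -1.1 + 0.4·70 = 26.9; e = 28.2 − 26.9 = 1.3
x=80: ŷ = -1.1 + 0.4·80 = 30.9; e = 31.4 − 30.9 = 0.5
x=90: ŷ = -1.1 + 0.4·90 = 34.9; e = 35.2 − 34.9 = 0.3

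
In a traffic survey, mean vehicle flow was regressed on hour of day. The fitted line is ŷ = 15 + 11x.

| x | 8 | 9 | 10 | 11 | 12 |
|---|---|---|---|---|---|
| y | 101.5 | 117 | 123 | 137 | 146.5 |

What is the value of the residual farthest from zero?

e = 3

x=8: ŷ = 15 + 11·8 = 103; e = 101.5 − 103 = -1.5
x=9: ŷ = 15 + 11·9 = 114; e = 117 − 114 = 3
x=10: ŷ = 15 + 11·10 = 125; e = 123 − 125 = -2
x=11: ŷ = 15 + 11·11 = 136; e = 137 − 136 = 1
x=12: ŷ = 15 + 11·12 = 147; e = 146.5 − 147 = -0.5
Largest |e| is 3 at x = 9, residual 3.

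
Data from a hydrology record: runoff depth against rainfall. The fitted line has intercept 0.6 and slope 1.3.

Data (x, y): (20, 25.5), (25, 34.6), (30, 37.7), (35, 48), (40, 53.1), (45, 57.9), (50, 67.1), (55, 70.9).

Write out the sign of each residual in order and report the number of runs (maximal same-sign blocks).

x=20: ŷ = 0.6 + 1.3·20 = 26.6; e = 25.5 − 26.6 = -1.1
x=25: ŷ = 0.6 + 1.3·25 = 33.1; e = 34.6 − 33.1 = 1.5
x=30: ŷ = 0.6 + 1.3·30 = 39.6; e = 37.7 − 39.6 = -1.9
x=35: ŷ = 0.6 + 1.3·35 = 46.1; e = 48 − 46.1 = 1.9
x=40: ŷ = 0.6 + 1.3·40 = 52.6; e = 53.1 − 52.6 = 0.5
x=45: ŷ = 0.6 + 1.3·45 = 59.1; e = 57.9 − 59.1 = -1.2
x=50: ŷ = 0.6 + 1.3·50 = 65.6; e = 67.1 − 65.6 = 1.5
x=55: ŷ = 0.6 + 1.3·55 = 72.1; e = 70.9 − 72.1 = -1.2
Signs: − + − + + − + −
Runs: −×1, +×1, −×1, +×2, −×1, +×1, −×1 → 7

7 runs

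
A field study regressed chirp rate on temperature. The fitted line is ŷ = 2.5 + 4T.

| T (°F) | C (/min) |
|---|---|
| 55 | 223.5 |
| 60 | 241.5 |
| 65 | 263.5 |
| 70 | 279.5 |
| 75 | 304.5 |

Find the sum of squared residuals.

T=55: ŷ = 2.5 + 4·55 = 222.5; r = 223.5 − 222.5 = 1
T=60: ŷ = 2.5 + 4·60 = 242.5; r = 241.5 − 242.5 = -1
T=65: ŷ = 2.5 + 4·65 = 262.5; r = 263.5 − 262.5 = 1
T=70: ŷ = 2.5 + 4·70 = 282.5; r = 279.5 − 282.5 = -3
T=75: ŷ = 2.5 + 4·75 = 302.5; r = 304.5 − 302.5 = 2
SSE = 1 + 1 + 1 + 9 + 4 = 16

SSE = 16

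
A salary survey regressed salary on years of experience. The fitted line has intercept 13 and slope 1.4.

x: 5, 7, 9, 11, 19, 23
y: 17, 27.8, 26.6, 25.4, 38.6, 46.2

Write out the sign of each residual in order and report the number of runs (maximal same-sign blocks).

4 runs

x=5: ŷ = 13 + 1.4·5 = 20; e = 17 − 20 = -3
x=7: ŷ = 13 + 1.4·7 = 22.8; e = 27.8 − 22.8 = 5
x=9: ŷ = 13 + 1.4·9 = 25.6; e = 26.6 − 25.6 = 1
x=11: ŷ = 13 + 1.4·11 = 28.4; e = 25.4 − 28.4 = -3
x=19: ŷ = 13 + 1.4·19 = 39.6; e = 38.6 − 39.6 = -1
x=23: ŷ = 13 + 1.4·23 = 45.2; e = 46.2 − 45.2 = 1
Signs: − + + − − +
Runs: −×1, +×2, −×2, +×1 → 4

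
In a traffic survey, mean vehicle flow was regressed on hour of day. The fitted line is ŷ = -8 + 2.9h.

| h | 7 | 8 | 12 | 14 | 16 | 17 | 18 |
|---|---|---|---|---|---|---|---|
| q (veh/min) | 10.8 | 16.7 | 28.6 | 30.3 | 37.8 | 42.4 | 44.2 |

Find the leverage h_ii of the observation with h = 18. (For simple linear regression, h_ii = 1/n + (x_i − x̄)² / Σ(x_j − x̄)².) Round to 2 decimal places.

h̄ = (7 + 8 + 12 + 14 + 16 + 17 + 18)/7 = 13.1429
Σ(h − h̄)² = 37.7347 + 26.449 + 1.30612 + 0.734694 + 8.16327 + 14.8776 + 23.5918 = 112.857
h = 1/7 + (4.85714)²/112.857 = 0.142857 + 0.209042 = 0.35

h = 0.35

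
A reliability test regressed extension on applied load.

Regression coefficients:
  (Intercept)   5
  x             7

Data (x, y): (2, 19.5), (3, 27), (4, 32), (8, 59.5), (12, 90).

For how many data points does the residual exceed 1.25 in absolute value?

1

x=2: ŷ = 5 + 7·2 = 19; e = 19.5 − 19 = 0.5
x=3: ŷ = 5 + 7·3 = 26; e = 27 − 26 = 1
x=4: ŷ = 5 + 7·4 = 33; e = 32 − 33 = -1
x=8: ŷ = 5 + 7·8 = 61; e = 59.5 − 61 = -1.5
x=12: ŷ = 5 + 7·12 = 89; e = 90 − 89 = 1
|e| > 1.25: x=8 (|e|=1.5) → 1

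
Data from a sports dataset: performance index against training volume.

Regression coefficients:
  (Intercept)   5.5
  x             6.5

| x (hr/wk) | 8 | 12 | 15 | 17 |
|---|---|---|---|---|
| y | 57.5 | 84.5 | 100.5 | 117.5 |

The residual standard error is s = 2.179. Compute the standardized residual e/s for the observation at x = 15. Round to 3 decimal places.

ŷ = 5.5 + 6.5·15 = 103
e = 100.5 − 103 = -2.5
e/s = -2.5 / 2.179 = -1.147

-1.147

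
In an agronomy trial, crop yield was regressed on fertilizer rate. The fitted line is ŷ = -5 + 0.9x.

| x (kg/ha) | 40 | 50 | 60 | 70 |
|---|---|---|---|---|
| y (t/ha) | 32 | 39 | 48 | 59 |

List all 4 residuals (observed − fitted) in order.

1, -1, -1, 1

x=40: ŷ = -5 + 0.9·40 = 31; e = 32 − 31 = 1
x=50: ŷ = -5 + 0.9·50 = 40; e = 39 − 40 = -1
x=60: ŷ = -5 + 0.9·60 = 49; e = 48 − 49 = -1
x=70: ŷ = -5 + 0.9·70 = 58; e = 59 − 58 = 1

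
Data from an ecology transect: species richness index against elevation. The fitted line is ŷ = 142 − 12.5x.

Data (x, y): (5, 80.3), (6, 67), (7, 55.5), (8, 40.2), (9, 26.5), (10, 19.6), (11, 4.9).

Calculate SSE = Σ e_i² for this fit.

x=5: ŷ = 142 − 12.5·5 = 79.5; e = 80.3 − 79.5 = 0.8
x=6: ŷ = 142 − 12.5·6 = 67; e = 67 − 67 = 0
x=7: ŷ = 142 − 12.5·7 = 54.5; e = 55.5 − 54.5 = 1
x=8: ŷ = 142 − 12.5·8 = 42; e = 40.2 − 42 = -1.8
x=9: ŷ = 142 − 12.5·9 = 29.5; e = 26.5 − 29.5 = -3
x=10: ŷ = 142 − 12.5·10 = 17; e = 19.6 − 17 = 2.6
x=11: ŷ = 142 − 12.5·11 = 4.5; e = 4.9 − 4.5 = 0.4
SSE = 0.64 + 0 + 1 + 3.24 + 9 + 6.76 + 0.16 = 20.8

SSE = 20.8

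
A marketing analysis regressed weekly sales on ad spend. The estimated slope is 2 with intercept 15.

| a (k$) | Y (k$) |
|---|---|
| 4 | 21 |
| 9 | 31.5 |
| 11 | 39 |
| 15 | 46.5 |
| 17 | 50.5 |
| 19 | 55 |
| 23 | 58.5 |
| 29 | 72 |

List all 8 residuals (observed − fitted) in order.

-2, -1.5, 2, 1.5, 1.5, 2, -2.5, -1

a=4: Ŷ = 15 + 2·4 = 23; e = 21 − 23 = -2
a=9: Ŷ = 15 + 2·9 = 33; e = 31.5 − 33 = -1.5
a=11: Ŷ = 15 + 2·11 = 37; e = 39 − 37 = 2
a=15: Ŷ = 15 + 2·15 = 45; e = 46.5 − 45 = 1.5
a=17: Ŷ = 15 + 2·17 = 49; e = 50.5 − 49 = 1.5
a=19: Ŷ = 15 + 2·19 = 53; e = 55 − 53 = 2
a=23: Ŷ = 15 + 2·23 = 61; e = 58.5 − 61 = -2.5
a=29: Ŷ = 15 + 2·29 = 73; e = 72 − 73 = -1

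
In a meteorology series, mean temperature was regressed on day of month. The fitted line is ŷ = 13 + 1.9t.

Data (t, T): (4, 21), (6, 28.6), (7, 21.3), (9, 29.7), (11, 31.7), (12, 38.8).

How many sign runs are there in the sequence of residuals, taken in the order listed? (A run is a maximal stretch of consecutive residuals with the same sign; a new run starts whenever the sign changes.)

3 runs

t=4: ŷ = 13 + 1.9·4 = 20.6; r = 21 − 20.6 = 0.4
t=6: ŷ = 13 + 1.9·6 = 24.4; r = 28.6 − 24.4 = 4.2
t=7: ŷ = 13 + 1.9·7 = 26.3; r = 21.3 − 26.3 = -5
t=9: ŷ = 13 + 1.9·9 = 30.1; r = 29.7 − 30.1 = -0.4
t=11: ŷ = 13 + 1.9·11 = 33.9; r = 31.7 − 33.9 = -2.2
t=12: ŷ = 13 + 1.9·12 = 35.8; r = 38.8 − 35.8 = 3
Signs: + + − − − +
Runs: +×2, −×3, +×1 → 3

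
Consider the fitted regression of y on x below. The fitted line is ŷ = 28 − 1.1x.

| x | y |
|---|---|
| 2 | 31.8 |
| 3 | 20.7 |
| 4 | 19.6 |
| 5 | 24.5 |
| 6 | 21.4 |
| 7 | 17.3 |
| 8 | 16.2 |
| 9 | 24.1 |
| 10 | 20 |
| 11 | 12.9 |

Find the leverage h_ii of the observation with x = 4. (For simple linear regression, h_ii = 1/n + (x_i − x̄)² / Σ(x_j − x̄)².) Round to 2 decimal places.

x̄ = (2 + 3 + 4 + 5 + 6 + 7 + 8 + 9 + 10 + 11)/10 = 6.5
Σ(x − x̄)² = 20.25 + 12.25 + 6.25 + 2.25 + 0.25 + 0.25 + 2.25 + 6.25 + 12.25 + 20.25 = 82.5
h = 1/10 + (-2.5)²/82.5 = 0.1 + 0.0757576 = 0.18

h = 0.18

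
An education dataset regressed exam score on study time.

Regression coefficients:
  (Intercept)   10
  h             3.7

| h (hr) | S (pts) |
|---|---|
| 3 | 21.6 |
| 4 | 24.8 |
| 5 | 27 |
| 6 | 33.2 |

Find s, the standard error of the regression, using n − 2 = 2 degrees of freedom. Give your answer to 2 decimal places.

h=3: ŷ = 10 + 3.7·3 = 21.1; r = 21.6 − 21.1 = 0.5
h=4: ŷ = 10 + 3.7·4 = 24.8; r = 24.8 − 24.8 = 0
h=5: ŷ = 10 + 3.7·5 = 28.5; r = 27 − 28.5 = -1.5
h=6: ŷ = 10 + 3.7·6 = 32.2; r = 33.2 − 32.2 = 1
SSE = 0.25 + 0 + 2.25 + 1 = 3.5
s = √(3.5/2) = √1.75 ≈ 1.32

s = 1.32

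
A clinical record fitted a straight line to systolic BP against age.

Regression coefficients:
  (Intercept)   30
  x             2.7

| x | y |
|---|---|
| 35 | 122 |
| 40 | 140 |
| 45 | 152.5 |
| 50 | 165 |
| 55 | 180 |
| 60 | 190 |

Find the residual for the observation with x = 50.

ŷ = 30 + 2.7·50 = 165
r = 165 − 165 = 0

r = 0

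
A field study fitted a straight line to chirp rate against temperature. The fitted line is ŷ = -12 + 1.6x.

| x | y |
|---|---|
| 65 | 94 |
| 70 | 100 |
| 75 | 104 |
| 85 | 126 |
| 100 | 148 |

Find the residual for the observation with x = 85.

r = 2

ŷ = -12 + 1.6·85 = 124
r = 126 − 124 = 2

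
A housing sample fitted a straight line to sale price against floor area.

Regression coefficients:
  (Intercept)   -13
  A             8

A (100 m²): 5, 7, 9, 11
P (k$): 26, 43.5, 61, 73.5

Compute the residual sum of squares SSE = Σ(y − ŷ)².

SSE = 7.5

A=5: ŷ = -13 + 8·5 = 27; e = 26 − 27 = -1
A=7: ŷ = -13 + 8·7 = 43; e = 43.5 − 43 = 0.5
A=9: ŷ = -13 + 8·9 = 59; e = 61 − 59 = 2
A=11: ŷ = -13 + 8·11 = 75; e = 73.5 − 75 = -1.5
SSE = 1 + 0.25 + 4 + 2.25 = 7.5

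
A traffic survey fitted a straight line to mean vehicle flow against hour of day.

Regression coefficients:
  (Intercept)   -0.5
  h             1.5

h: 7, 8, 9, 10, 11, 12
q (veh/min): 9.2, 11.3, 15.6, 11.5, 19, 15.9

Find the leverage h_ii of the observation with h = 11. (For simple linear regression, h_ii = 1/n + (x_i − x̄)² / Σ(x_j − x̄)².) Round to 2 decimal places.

h̄ = (7 + 8 + 9 + 10 + 11 + 12)/6 = 9.5
Σ(h − h̄)² = 6.25 + 2.25 + 0.25 + 0.25 + 2.25 + 6.25 = 17.5
h = 1/6 + (1.5)²/17.5 = 0.166667 + 0.128571 = 0.30

h = 0.30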